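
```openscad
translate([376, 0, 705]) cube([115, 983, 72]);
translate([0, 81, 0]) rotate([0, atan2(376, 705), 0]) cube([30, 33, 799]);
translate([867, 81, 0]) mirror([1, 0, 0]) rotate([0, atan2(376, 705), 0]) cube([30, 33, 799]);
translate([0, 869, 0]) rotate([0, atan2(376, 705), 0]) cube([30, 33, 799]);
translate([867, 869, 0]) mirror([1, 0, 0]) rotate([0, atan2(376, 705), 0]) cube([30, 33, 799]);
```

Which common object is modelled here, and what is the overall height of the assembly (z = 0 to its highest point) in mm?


A sawhorse. The overall height is 777 mm.

A beam across two mirrored pairs of raked legs — a sawhorse. The beam's underside is at z = 705 (matching the legs' vertical rise in atan2(376, 705)) and the beam is 72 mm tall, so its top is at 705 + 72 = 777 mm. The raked legs top out at the beam's underside, so that is the highest point.


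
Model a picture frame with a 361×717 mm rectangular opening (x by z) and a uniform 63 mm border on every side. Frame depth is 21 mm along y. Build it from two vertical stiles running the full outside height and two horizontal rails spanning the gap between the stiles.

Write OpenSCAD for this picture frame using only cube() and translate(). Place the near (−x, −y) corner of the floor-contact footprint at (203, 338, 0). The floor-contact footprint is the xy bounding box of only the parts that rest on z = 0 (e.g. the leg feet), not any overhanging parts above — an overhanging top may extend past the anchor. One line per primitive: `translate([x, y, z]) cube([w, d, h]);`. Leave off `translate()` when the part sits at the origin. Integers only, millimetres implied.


translate([203, 338, 0]) cube([63, 21, 843]);
translate([627, 338, 0]) cube([63, 21, 843]);
translate([266, 338, 0]) cube([361, 21, 63]);
translate([266, 338, 780]) cube([361, 21, 63]);


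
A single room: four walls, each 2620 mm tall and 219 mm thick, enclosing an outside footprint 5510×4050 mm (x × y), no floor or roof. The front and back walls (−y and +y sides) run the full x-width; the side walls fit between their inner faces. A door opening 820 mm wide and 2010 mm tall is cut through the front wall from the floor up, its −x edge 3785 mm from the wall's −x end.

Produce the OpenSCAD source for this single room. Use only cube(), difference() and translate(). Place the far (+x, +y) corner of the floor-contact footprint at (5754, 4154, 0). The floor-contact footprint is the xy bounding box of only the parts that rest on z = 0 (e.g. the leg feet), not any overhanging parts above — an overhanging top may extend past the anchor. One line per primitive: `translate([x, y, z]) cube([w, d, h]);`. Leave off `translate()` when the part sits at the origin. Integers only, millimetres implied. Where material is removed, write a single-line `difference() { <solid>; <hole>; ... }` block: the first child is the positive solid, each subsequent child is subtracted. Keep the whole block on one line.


difference() { translate([244, 104, 0]) cube([5510, 219, 2620]); translate([4029, 104, 0]) cube([820, 219, 2010]); }
translate([244, 3935, 0]) cube([5510, 219, 2620]);
translate([244, 323, 0]) cube([219, 3612, 2620]);
translate([5535, 323, 0]) cube([219, 3612, 2620]);


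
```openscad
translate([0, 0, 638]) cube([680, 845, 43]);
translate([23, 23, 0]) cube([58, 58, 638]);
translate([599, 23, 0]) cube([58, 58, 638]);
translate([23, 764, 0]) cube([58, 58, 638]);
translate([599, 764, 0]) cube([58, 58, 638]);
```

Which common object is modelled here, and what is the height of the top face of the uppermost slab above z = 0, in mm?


A table. The table height is 681 mm.

A 680×845×43 slab sits at z = 638 on four 58 mm square posts — a table. The top surface is at 638 + 43 = 681 mm.


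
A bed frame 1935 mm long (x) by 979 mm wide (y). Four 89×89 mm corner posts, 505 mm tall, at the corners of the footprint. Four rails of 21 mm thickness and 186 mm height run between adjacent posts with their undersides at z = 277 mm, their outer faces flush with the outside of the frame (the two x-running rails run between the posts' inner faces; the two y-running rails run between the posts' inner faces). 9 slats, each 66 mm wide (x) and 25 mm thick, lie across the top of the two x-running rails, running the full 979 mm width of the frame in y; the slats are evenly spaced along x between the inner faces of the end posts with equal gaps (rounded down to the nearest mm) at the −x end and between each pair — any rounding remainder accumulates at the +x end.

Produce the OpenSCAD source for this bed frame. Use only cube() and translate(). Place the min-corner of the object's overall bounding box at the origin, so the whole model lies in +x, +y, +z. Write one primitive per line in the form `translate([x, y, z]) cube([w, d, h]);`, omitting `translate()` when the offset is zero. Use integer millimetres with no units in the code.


cube([89, 89, 505]);
translate([0, 890, 0]) cube([89, 89, 505]);
translate([1846, 0, 0]) cube([89, 89, 505]);
translate([1846, 890, 0]) cube([89, 89, 505]);
translate([89, 0, 277]) cube([1757, 21, 186]);
translate([89, 958, 277]) cube([1757, 21, 186]);
translate([0, 89, 277]) cube([21, 801, 186]);
translate([1914, 89, 277]) cube([21, 801, 186]);
translate([205, 0, 463]) cube([66, 979, 25]);
translate([387, 0, 463]) cube([66, 979, 25]);
translate([569, 0, 463]) cube([66, 979, 25]);
translate([751, 0, 463]) cube([66, 979, 25]);
translate([933, 0, 463]) cube([66, 979, 25]);
translate([1115, 0, 463]) cube([66, 979, 25]);
translate([1297, 0, 463]) cube([66, 979, 25]);
translate([1479, 0, 463]) cube([66, 979, 25]);
translate([1661, 0, 463]) cube([66, 979, 25]);


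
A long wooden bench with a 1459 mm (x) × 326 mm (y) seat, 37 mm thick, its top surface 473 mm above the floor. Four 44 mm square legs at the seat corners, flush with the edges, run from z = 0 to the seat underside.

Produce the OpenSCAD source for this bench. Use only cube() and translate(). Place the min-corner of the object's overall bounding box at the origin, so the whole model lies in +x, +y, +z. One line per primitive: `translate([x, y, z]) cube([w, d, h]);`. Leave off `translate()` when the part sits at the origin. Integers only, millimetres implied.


// leg_h = 473 − 37 = 436
translate([0, 0, 436]) cube([1459, 326, 37]);
cube([44, 44, 436]);
translate([0, 282, 0]) cube([44, 44, 436]);
translate([1415, 0, 0]) cube([44, 44, 436]);
translate([1415, 282, 0]) cube([44, 44, 436]);


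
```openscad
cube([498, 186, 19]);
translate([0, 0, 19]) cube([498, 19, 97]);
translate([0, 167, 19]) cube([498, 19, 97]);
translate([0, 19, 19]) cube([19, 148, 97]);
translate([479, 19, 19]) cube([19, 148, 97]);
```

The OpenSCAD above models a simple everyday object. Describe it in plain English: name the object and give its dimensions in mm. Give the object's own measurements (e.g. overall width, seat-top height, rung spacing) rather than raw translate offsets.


An open-topped rectangular box: outside dimensions 498×186×116 mm, with a uniform wall and base thickness of 19 mm. The base is a full 498×186 slab on the floor; four walls sit on top of the base. The front and back walls (the −y and +y sides) span the full width; the two side walls fit between them.


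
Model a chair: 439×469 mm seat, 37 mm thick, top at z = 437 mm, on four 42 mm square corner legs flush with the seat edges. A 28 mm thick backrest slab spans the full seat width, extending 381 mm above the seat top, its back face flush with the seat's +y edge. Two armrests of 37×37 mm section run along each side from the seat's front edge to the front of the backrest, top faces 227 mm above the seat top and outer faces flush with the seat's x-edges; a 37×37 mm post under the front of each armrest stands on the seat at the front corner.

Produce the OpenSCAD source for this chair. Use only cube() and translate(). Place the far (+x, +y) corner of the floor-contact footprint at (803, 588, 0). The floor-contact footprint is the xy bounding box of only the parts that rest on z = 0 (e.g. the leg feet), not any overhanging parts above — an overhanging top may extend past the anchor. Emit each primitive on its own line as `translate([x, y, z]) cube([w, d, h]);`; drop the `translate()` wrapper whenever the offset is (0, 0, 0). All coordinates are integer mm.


translate([364, 119, 400]) cube([439, 469, 37]);
translate([364, 119, 0]) cube([42, 42, 400]);
translate([761, 119, 0]) cube([42, 42, 400]);
translate([364, 546, 0]) cube([42, 42, 400]);
translate([761, 546, 0]) cube([42, 42, 400]);
translate([364, 560, 437]) cube([439, 28, 381]);
translate([364, 119, 627]) cube([37, 441, 37]);
translate([766, 119, 627]) cube([37, 441, 37]);
translate([364, 119, 437]) cube([37, 37, 190]);
translate([766, 119, 437]) cube([37, 37, 190]);


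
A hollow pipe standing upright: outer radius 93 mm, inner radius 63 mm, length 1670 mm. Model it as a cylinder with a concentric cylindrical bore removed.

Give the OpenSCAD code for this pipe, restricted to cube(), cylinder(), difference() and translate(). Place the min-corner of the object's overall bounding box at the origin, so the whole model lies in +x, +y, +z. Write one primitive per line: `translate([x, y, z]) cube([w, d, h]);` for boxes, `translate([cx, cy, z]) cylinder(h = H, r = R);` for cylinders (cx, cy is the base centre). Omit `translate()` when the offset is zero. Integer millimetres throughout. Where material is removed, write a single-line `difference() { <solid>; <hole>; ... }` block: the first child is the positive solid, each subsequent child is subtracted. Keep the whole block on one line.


difference() { translate([93, 93, 0]) cylinder(h = 1670, r = 93); translate([93, 93, 0]) cylinder(h = 1670, r = 63); }


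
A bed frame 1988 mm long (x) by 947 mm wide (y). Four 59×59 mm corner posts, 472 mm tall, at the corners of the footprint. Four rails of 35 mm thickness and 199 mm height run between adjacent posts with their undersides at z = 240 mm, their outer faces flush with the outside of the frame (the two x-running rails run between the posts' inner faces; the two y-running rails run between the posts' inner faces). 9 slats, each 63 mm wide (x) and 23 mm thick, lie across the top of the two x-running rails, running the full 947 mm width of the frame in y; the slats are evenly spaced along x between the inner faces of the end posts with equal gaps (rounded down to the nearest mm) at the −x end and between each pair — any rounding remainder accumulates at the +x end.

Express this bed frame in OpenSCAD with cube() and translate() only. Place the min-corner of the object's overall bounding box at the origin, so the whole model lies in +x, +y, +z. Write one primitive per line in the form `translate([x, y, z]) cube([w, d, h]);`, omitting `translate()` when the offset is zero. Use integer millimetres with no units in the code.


cube([59, 59, 472]);
translate([0, 888, 0]) cube([59, 59, 472]);
translate([1929, 0, 0]) cube([59, 59, 472]);
translate([1929, 888, 0]) cube([59, 59, 472]);
translate([59, 0, 240]) cube([1870, 35, 199]);
translate([59, 912, 240]) cube([1870, 35, 199]);
translate([0, 59, 240]) cube([35, 829, 199]);
translate([1953, 59, 240]) cube([35, 829, 199]);
translate([189, 0, 439]) cube([63, 947, 23]);
translate([382, 0, 439]) cube([63, 947, 23]);
translate([575, 0, 439]) cube([63, 947, 23]);
translate([768, 0, 439]) cube([63, 947, 23]);
translate([961, 0, 439]) cube([63, 947, 23]);
translate([1154, 0, 439]) cube([63, 947, 23]);
translate([1347, 0, 439]) cube([63, 947, 23]);
translate([1540, 0, 439]) cube([63, 947, 23]);
translate([1733, 0, 439]) cube([63, 947, 23]);


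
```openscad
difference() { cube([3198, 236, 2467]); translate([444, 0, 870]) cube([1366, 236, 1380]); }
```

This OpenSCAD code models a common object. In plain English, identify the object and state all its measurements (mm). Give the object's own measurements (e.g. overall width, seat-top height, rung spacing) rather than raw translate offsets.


A wall 3198 mm long (x), 236 mm thick (y), 2467 mm tall, with a rectangular window opening cut through it. The opening is 1366 mm wide and 1380 mm tall; its sill is at z = 870 mm and its near (−x) edge is 444 mm from the wall's −x end. The opening passes through the full wall thickness.


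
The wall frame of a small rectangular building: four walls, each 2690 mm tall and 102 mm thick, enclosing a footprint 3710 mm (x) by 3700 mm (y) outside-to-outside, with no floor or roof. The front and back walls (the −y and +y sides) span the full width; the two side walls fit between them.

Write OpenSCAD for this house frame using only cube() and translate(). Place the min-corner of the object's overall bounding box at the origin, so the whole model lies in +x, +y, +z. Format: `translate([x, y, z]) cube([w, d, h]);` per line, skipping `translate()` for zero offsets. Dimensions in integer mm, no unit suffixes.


cube([3710, 102, 2690]);
translate([0, 3598, 0]) cube([3710, 102, 2690]);
translate([0, 102, 0]) cube([102, 3496, 2690]);
translate([3608, 102, 0]) cube([102, 3496, 2690]);


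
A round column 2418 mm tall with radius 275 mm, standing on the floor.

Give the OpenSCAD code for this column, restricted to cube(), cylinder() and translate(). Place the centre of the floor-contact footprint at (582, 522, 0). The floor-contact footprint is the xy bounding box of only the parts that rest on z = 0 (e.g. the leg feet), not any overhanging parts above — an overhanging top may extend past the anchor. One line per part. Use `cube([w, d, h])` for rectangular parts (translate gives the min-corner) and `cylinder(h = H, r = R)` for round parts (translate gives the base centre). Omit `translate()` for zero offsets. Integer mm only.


translate([582, 522, 0]) cylinder(h = 2418, r = 275);


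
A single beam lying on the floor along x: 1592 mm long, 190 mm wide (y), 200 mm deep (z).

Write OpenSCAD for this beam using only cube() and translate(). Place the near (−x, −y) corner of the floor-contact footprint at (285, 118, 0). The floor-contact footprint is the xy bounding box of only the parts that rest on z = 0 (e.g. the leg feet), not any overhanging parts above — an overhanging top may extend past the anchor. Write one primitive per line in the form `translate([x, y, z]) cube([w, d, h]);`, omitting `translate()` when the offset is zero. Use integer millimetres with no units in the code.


translate([285, 118, 0]) cube([1592, 190, 200]);


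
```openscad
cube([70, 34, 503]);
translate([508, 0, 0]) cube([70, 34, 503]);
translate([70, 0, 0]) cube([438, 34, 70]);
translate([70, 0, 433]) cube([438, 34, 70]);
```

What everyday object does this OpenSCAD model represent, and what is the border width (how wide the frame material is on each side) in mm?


A picture frame. The border width is 70 mm.

Four thin pieces enclosing a rectangular opening — a picture frame. The two full-height stiles are 503 mm tall; the top rail sits at z = 433 and is 70 mm tall, so the border above the opening is 503 − 433 = 70 mm, matching the stile x-width.


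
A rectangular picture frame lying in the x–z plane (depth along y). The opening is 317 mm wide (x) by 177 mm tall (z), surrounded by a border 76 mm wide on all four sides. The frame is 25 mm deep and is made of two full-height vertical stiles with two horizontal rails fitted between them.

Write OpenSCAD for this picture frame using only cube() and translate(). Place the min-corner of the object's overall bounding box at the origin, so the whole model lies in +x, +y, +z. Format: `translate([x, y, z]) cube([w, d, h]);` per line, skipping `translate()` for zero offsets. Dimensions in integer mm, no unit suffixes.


cube([76, 25, 329]);
translate([393, 0, 0]) cube([76, 25, 329]);
translate([76, 0, 0]) cube([317, 25, 76]);
translate([76, 0, 253]) cube([317, 25, 76]);


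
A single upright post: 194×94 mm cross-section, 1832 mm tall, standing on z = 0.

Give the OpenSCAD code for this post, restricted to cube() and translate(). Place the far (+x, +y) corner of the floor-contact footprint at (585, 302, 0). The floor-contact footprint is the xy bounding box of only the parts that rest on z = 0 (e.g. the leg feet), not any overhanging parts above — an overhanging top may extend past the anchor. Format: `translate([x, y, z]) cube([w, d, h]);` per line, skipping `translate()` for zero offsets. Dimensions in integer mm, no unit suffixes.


translate([391, 208, 0]) cube([194, 94, 1832]);


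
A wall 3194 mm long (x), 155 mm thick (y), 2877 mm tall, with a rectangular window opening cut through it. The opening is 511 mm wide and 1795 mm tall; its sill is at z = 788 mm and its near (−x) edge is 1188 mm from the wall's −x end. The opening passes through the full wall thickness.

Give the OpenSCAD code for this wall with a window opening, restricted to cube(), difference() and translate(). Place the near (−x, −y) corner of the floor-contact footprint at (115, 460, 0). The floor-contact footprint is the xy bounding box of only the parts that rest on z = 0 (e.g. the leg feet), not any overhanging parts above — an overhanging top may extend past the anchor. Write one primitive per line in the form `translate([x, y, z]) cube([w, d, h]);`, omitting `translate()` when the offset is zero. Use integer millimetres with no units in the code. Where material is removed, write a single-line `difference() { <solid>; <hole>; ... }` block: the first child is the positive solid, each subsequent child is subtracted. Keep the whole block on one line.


difference() { translate([115, 460, 0]) cube([3194, 155, 2877]); translate([1303, 460, 788]) cube([511, 155, 1795]); }


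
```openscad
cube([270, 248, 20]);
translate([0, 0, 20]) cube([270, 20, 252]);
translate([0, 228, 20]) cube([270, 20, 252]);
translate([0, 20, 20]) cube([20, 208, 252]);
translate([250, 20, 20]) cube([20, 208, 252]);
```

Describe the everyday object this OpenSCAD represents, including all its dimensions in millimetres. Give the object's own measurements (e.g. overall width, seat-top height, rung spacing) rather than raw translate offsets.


An open-topped rectangular box: outside dimensions 270×248×272 mm, with a uniform wall and base thickness of 20 mm. The base is a full 270×248 slab on the floor; four walls sit on top of the base. The front and back walls (the −y and +y sides) span the full width; the two side walls fit between them.


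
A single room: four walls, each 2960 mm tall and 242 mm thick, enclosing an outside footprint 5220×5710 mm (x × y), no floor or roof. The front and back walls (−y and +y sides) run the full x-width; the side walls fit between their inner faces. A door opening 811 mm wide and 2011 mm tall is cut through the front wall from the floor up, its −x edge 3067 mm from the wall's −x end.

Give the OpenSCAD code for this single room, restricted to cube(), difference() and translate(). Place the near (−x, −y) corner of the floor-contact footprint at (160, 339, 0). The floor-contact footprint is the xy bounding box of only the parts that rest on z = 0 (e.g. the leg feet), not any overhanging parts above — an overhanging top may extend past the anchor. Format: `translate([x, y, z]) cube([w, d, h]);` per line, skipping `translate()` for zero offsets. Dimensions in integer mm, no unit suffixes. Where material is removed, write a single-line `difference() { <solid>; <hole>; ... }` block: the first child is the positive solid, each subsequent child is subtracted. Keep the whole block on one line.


difference() { translate([160, 339, 0]) cube([5220, 242, 2960]); translate([3227, 339, 0]) cube([811, 242, 2011]); }
translate([160, 5807, 0]) cube([5220, 242, 2960]);
translate([160, 581, 0]) cube([242, 5226, 2960]);
translate([5138, 581, 0]) cube([242, 5226, 2960]);


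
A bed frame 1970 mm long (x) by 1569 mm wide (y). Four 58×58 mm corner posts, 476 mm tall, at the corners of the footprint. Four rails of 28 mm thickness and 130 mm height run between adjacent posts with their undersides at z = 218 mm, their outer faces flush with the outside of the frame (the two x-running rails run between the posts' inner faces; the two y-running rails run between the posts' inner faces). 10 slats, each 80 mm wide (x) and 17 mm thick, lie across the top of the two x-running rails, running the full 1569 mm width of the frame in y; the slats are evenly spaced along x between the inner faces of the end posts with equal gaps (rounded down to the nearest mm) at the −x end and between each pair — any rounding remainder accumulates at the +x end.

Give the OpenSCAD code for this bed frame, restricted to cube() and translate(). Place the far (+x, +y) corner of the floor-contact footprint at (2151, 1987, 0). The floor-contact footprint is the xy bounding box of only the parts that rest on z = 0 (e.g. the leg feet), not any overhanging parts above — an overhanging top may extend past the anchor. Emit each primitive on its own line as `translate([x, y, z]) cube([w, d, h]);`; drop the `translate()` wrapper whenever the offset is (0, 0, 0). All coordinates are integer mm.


// slat z = rail_z + rail_h = 218 + 130 = 348
// slat gap = ⌊(1854 − 10·80) / 11⌋ = 95
translate([181, 418, 0]) cube([58, 58, 476]);
translate([181, 1929, 0]) cube([58, 58, 476]);
translate([2093, 418, 0]) cube([58, 58, 476]);
translate([2093, 1929, 0]) cube([58, 58, 476]);
translate([239, 418, 218]) cube([1854, 28, 130]);
translate([239, 1959, 218]) cube([1854, 28, 130]);
translate([181, 476, 218]) cube([28, 1453, 130]);
translate([2123, 476, 218]) cube([28, 1453, 130]);
translate([334, 418, 348]) cube([80, 1569, 17]);
translate([509, 418, 348]) cube([80, 1569, 17]);
translate([684, 418, 348]) cube([80, 1569, 17]);
translate([859, 418, 348]) cube([80, 1569, 17]);
translate([1034, 418, 348]) cube([80, 1569, 17]);
translate([1209, 418, 348]) cube([80, 1569, 17]);
translate([1384, 418, 348]) cube([80, 1569, 17]);
translate([1559, 418, 348]) cube([80, 1569, 17]);
translate([1734, 418, 348]) cube([80, 1569, 17]);
translate([1909, 418, 348]) cube([80, 1569, 17]);


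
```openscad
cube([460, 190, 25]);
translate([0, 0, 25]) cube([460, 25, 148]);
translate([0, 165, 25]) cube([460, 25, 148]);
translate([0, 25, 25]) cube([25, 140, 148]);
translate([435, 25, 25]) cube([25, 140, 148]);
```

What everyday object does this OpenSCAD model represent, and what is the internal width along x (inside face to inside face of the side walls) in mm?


An open box. The internal width is 410 mm.

A 460×190 base slab with four walls standing on it — an open box. The base is 460 mm wide and the walls are 25 mm thick, so the internal width is 460 − 2 × 25 = 410 mm.


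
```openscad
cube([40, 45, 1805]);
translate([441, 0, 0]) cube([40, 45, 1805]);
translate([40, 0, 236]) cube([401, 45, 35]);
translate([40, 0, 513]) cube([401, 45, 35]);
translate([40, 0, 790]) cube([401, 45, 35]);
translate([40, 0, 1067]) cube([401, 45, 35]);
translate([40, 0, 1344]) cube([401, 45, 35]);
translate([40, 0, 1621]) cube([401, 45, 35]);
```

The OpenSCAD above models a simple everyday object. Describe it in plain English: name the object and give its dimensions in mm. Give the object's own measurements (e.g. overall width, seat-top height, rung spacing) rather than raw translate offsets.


A straight ladder. Two 40×45 mm vertical rails, 1805 mm tall, stand 481 mm apart (outside-to-outside) with their front faces coplanar on the −y side. 6 rungs, each 45 mm deep and 35 mm tall, span between the inner faces of the rails, front faces flush with the rails. The lowest rung's underside is at z = 236 mm and rungs are spaced 277 mm apart (underside to underside).


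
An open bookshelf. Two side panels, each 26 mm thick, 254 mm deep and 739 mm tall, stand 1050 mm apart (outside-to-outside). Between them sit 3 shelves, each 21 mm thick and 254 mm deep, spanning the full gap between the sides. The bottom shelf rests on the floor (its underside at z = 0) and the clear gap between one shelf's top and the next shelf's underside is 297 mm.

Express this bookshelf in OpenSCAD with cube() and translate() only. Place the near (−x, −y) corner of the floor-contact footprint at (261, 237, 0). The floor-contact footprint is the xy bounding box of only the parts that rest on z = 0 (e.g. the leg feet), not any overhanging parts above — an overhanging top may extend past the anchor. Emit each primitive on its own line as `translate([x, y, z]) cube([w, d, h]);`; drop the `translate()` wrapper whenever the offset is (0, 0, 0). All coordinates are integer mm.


translate([261, 237, 0]) cube([26, 254, 739]);
translate([1285, 237, 0]) cube([26, 254, 739]);
translate([287, 237, 0]) cube([998, 254, 21]);
translate([287, 237, 318]) cube([998, 254, 21]);
translate([287, 237, 636]) cube([998, 254, 21]);


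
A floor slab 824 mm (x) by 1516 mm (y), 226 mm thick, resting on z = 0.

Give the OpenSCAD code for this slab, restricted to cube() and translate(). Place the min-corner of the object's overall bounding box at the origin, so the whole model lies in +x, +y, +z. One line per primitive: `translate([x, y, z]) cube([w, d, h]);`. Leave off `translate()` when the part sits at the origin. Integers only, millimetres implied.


cube([824, 1516, 226]);


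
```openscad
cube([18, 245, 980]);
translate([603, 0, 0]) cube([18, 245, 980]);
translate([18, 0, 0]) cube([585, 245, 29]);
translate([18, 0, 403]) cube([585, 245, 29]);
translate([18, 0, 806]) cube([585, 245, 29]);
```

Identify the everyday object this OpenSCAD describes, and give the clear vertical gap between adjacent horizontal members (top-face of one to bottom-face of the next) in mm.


A bookshelf. The clear shelf gap is 374 mm.

Two tall side panels with 3 horizontal boards between them — a bookshelf. The first two shelf undersides are at z = 0 and z = 403; with shelf thickness 29, the clear gap is 403 − 0 − 29 = 374 mm.


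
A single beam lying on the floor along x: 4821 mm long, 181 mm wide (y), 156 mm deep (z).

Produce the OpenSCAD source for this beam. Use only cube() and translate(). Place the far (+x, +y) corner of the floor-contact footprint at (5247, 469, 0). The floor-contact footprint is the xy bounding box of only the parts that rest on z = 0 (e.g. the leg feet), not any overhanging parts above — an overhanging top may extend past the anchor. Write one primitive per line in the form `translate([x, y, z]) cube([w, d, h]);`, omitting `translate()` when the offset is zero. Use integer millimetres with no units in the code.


translate([426, 288, 0]) cube([4821, 181, 156]);


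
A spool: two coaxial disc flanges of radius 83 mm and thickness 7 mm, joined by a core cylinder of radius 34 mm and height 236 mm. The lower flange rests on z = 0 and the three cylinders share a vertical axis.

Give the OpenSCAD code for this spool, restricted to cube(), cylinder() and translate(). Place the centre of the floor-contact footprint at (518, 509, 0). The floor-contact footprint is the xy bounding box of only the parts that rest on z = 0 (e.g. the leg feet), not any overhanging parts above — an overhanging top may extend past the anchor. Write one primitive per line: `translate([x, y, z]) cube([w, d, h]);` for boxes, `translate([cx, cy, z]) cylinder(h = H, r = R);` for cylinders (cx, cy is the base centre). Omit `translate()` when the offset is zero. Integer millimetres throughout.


translate([518, 509, 0]) cylinder(h = 7, r = 83);
translate([518, 509, 7]) cylinder(h = 236, r = 34);
translate([518, 509, 243]) cylinder(h = 7, r = 83);


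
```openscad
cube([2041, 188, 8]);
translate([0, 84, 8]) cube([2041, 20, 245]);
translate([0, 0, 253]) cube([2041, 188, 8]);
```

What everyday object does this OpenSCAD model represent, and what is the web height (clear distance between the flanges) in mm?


An I-beam. The web height is 245 mm.

Two wide flanges with a thin centred web — an I-beam. Overall 261 mm minus two 8 mm flanges gives a web of 261 − 2·8 = 245 mm.


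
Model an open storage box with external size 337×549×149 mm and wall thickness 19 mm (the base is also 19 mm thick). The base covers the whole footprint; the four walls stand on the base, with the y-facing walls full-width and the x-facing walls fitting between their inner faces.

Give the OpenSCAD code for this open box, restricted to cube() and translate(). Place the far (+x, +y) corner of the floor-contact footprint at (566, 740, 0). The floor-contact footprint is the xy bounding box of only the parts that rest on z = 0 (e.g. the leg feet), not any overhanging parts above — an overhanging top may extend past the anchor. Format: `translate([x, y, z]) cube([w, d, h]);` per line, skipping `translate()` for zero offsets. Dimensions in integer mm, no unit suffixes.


translate([229, 191, 0]) cube([337, 549, 19]);
translate([229, 191, 19]) cube([337, 19, 130]);
translate([229, 721, 19]) cube([337, 19, 130]);
translate([229, 210, 19]) cube([19, 511, 130]);
translate([547, 210, 19]) cube([19, 511, 130]);


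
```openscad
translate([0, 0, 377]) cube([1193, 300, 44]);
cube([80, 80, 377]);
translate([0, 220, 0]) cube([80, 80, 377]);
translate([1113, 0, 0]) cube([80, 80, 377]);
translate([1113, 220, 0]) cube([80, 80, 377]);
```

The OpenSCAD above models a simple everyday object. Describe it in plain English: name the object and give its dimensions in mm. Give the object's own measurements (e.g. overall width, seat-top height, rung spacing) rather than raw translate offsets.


A bench: a 1193×300 mm seat slab, 44 mm thick, top at z = 421 mm, on four 80×80 mm square legs flush with the seat corners and standing on z = 0.


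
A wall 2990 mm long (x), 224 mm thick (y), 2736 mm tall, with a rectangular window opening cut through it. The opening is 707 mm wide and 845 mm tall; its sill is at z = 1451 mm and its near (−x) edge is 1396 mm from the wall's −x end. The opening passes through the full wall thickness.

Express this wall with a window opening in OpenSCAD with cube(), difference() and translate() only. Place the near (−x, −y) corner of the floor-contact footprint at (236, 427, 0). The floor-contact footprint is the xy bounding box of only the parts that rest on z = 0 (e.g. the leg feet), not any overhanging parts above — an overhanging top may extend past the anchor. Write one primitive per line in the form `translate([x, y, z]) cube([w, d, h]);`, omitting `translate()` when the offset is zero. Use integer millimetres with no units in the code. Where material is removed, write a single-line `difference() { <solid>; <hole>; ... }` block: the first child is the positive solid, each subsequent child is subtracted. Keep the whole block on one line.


difference() { translate([236, 427, 0]) cube([2990, 224, 2736]); translate([1632, 427, 1451]) cube([707, 224, 845]); }


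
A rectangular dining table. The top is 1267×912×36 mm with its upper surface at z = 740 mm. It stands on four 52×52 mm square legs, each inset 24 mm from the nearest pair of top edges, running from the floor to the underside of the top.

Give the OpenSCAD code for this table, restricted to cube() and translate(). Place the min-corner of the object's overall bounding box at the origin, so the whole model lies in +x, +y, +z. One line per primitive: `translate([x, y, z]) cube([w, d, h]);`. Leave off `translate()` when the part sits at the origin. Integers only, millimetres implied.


translate([0, 0, 704]) cube([1267, 912, 36]);
translate([24, 24, 0]) cube([52, 52, 704]);
translate([1191, 24, 0]) cube([52, 52, 704]);
translate([24, 836, 0]) cube([52, 52, 704]);
translate([1191, 836, 0]) cube([52, 52, 704]);


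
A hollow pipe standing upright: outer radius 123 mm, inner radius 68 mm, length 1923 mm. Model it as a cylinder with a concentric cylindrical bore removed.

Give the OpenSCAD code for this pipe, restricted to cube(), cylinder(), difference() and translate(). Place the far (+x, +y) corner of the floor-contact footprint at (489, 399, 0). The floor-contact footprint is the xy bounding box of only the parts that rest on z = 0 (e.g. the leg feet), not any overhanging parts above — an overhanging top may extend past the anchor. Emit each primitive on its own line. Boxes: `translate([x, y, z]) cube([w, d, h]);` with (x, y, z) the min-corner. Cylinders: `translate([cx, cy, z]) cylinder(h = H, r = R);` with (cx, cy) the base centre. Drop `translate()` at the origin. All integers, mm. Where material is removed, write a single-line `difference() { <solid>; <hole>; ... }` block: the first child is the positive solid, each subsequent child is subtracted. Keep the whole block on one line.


difference() { translate([366, 276, 0]) cylinder(h = 1923, r = 123); translate([366, 276, 0]) cylinder(h = 1923, r = 68); }


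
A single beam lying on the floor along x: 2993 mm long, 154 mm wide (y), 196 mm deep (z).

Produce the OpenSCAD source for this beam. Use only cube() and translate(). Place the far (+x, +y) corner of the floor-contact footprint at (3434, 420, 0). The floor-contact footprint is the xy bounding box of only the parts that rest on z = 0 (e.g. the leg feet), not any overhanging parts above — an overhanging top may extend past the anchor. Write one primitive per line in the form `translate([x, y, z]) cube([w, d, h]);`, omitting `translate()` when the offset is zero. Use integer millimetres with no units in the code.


translate([441, 266, 0]) cube([2993, 154, 196]);


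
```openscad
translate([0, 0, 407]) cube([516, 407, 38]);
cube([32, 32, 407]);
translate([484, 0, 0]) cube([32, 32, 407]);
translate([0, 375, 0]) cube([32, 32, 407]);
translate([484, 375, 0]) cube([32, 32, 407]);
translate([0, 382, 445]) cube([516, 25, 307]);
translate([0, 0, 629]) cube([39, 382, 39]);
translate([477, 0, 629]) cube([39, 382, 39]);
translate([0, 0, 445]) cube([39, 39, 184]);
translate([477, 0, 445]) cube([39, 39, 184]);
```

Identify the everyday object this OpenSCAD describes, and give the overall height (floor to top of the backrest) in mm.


A chair. The overall height is 752 mm.

A slab on four corner posts with a tall panel at the back — a chair. The seat slab sits at z = 407 with thickness 38, and the 307 mm backrest starts at the seat top, so the overall height is 407 + 38 + 307 = 752 mm.


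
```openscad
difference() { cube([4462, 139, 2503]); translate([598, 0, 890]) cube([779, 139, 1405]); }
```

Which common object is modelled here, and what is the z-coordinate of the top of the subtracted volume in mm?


A wall with a window opening. The window head height is 2295 mm.

A wall with a rectangular opening subtracted — a window. Sill at z = 890, opening 1405 mm tall, so the head is at 890 + 1405 = 2295 mm.


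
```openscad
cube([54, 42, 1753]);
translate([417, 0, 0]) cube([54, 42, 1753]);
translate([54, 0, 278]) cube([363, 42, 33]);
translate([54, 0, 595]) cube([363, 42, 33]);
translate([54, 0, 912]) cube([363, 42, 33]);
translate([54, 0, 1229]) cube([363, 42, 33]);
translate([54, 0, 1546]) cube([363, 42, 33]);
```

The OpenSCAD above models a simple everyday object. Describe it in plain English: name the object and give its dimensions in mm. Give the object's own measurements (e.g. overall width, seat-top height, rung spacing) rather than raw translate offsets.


A straight ladder. Two 54×42 mm vertical rails, 1753 mm tall, stand 471 mm apart (outside-to-outside) with their front faces coplanar on the −y side. 5 rungs, each 42 mm deep and 33 mm tall, span between the inner faces of the rails, front faces flush with the rails. The lowest rung's underside is at z = 278 mm and rungs are spaced 317 mm apart (underside to underside).


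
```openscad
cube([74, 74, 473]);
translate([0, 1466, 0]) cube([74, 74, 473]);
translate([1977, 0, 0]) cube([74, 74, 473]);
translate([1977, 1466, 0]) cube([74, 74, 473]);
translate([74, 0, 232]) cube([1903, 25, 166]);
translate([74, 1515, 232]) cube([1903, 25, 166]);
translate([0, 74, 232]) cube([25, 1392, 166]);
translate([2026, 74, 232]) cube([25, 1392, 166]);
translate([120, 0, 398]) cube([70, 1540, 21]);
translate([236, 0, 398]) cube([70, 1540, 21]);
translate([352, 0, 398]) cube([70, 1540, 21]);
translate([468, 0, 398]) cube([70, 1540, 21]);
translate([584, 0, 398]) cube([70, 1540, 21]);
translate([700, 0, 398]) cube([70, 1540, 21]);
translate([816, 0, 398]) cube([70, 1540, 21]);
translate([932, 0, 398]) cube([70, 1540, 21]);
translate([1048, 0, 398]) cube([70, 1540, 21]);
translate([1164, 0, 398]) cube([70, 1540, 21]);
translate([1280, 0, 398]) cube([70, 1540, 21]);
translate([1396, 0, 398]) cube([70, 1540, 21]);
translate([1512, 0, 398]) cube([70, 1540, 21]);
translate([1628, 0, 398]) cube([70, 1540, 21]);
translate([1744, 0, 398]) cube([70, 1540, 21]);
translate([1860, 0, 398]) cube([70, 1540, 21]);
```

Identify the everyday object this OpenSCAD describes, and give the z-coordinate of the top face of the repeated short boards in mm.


A bed frame. The slat-top height is 419 mm.

Four posts, four rails, and a row of slats — a bed frame. Slats sit on the rails at z = 232 + 166 = 398; with slat thickness 21, the top is 419 mm.


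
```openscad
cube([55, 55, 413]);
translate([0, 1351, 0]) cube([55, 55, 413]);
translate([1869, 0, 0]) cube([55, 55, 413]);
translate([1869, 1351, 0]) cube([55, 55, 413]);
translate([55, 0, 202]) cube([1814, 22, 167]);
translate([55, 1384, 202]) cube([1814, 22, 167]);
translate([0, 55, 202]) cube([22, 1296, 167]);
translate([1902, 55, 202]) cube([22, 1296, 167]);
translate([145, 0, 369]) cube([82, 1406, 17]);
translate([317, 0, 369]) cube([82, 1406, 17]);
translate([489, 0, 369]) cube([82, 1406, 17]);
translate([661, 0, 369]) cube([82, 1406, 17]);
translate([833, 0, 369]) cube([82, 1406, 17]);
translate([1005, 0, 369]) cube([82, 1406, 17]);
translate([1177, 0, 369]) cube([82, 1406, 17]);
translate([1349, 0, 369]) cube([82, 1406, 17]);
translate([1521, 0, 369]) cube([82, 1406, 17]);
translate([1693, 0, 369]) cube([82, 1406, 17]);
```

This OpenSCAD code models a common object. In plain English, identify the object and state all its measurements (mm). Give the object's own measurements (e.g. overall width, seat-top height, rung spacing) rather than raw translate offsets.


A bed frame 1924 mm long (x) by 1406 mm wide (y). Four 55×55 mm corner posts, 413 mm tall, at the corners of the footprint. Four rails of 22 mm thickness and 167 mm height run between adjacent posts with their undersides at z = 202 mm, their outer faces flush with the outside of the frame (the two x-running rails run between the posts' inner faces; the two y-running rails run between the posts' inner faces). 10 slats, each 82 mm wide (x) and 17 mm thick, lie across the top of the two x-running rails, running the full 1406 mm width of the frame in y; along x they sit between the end posts with a 90 mm gap after the −x posts and between neighbouring slats, leaving 94 mm before the +x posts.


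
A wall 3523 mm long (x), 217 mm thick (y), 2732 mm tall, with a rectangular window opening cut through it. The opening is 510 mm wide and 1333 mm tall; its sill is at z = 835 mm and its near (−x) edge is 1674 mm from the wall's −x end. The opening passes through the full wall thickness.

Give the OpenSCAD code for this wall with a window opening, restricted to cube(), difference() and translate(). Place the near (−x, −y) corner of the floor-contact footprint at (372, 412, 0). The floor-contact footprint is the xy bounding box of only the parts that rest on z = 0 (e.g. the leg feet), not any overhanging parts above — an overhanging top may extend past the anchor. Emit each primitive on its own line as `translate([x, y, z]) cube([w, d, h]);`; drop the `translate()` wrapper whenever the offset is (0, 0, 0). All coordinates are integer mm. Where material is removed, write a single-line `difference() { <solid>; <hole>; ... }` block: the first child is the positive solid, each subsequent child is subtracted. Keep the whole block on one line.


difference() { translate([372, 412, 0]) cube([3523, 217, 2732]); translate([2046, 412, 835]) cube([510, 217, 1333]); }


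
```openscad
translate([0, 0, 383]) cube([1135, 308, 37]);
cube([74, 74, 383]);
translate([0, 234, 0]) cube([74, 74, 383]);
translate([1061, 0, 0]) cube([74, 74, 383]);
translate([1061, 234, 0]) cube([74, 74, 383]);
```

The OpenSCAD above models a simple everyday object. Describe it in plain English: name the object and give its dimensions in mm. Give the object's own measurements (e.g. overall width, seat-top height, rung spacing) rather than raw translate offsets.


A long wooden bench with a 1135 mm (x) × 308 mm (y) seat, 37 mm thick, its top surface 420 mm above the floor. Four 74 mm square legs at the seat corners, flush with the edges, run from z = 0 to the seat underside.
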